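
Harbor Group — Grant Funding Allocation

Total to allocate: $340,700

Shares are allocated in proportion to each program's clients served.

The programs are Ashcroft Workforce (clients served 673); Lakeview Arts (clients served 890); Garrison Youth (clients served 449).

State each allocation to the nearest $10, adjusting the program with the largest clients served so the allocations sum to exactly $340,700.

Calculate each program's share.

Ashcroft Workforce: $113,960 · Lakeview Arts: $150,710 · Garrison Youth: $76,030

Sum of clients served: 673 + 890 + 449 = 2,012.
Unrounded shares: Ashcroft Workforce 113,961.78; Lakeview Arts 150,707.26; Garrison Youth 76,030.96.
Rounded to nearest $10: Ashcroft Workforce $113,960; Lakeview Arts $150,710; Garrison Youth $76,030. Sum = $340,700.
Sum already equals the total — no adjustment.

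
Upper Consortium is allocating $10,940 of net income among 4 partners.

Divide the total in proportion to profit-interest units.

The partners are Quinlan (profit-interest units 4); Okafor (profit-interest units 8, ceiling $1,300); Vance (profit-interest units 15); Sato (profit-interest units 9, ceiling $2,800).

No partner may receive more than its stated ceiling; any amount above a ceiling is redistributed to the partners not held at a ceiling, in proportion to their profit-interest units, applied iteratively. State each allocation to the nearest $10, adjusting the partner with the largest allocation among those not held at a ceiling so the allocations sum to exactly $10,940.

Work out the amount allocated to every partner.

Total profit-interest units = 36.
Proportional shares (ignoring caps): Quinlan 1,215.56; Okafor 2,431.11; Vance 4,558.33; Sato 2,735.00.
Capped: Okafor ($1,300); balance $9,640 reallocated over remaining profit-interest units 28.
Capped: Sato ($2,800); balance $6,840 reallocated over remaining profit-interest units 19.
Redistributed shares: Quinlan 1,440.00 → $1,440; Vance 5,400.00 → $5,400.

Quinlan: $1,440 · Okafor: $1,300 · Vance: $5,400 · Sato: $2,800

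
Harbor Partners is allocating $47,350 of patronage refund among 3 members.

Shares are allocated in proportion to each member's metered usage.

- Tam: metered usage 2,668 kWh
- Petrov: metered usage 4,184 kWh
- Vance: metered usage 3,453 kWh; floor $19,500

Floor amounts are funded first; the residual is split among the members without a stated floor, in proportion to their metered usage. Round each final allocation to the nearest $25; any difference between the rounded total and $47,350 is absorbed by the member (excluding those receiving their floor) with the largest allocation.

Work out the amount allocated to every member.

Tam: $10,850 | Petrov: $17,000 | Vance: $19,500

Guaranteed amounts: Vance $19,500. Residual $27,850.
Residual split over remaining metered usage 6,852: Tam 10,844.10 → $10,850; Petrov 17,005.90 → $17,000.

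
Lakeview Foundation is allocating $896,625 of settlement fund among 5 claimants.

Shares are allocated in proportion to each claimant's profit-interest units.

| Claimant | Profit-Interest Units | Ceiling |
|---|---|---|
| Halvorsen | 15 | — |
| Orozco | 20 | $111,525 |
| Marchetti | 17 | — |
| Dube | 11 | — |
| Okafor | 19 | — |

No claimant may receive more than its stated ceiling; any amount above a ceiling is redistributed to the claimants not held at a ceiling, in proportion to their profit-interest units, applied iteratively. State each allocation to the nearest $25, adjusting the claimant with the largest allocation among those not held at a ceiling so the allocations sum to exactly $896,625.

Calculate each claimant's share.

Halvorsen: $189,950 | Orozco: $111,525 | Marchetti: $215,275 | Dube: $139,300 | Okafor: $240,575

Profit-interest units total: 82.
Unconstrained shares: Halvorsen 164,016.77; Orozco 218,689.02; Marchetti 185,885.67; Dube 120,278.96; Okafor 207,754.57.
Capped: Orozco ($111,525); remaining pool $785,100 reallocated over remaining profit-interest units 62.
Redistributed shares: Halvorsen 189,943.55 → $189,950; Marchetti 215,269.35 → $215,275; Dube 139,291.94 → $139,300; Okafor 240,595.16 → $240,600.
Rounding difference −$25 applied to Okafor → $240,575.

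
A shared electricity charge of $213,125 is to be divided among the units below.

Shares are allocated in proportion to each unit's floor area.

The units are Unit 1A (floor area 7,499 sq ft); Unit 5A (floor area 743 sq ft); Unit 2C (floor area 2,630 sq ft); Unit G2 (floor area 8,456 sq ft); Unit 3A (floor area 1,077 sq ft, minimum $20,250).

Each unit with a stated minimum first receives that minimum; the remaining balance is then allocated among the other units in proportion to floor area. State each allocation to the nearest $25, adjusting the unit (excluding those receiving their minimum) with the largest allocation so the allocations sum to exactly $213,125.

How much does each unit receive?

Unit 1A: $74,825; Unit 5A: $7,425; Unit 2C: $26,250; Unit G2: $84,375; Unit 3A: $20,250

Fund the minimums — Unit 3A $20,250. Remaining pool $192,875.
Remaining pool split over remaining floor area 19,328: Unit 1A 74,832.87 → $74,825; Unit 5A 7,414.43 → $7,425; Unit 2C 26,244.89 → $26,250; Unit G2 84,382.81 → $84,375.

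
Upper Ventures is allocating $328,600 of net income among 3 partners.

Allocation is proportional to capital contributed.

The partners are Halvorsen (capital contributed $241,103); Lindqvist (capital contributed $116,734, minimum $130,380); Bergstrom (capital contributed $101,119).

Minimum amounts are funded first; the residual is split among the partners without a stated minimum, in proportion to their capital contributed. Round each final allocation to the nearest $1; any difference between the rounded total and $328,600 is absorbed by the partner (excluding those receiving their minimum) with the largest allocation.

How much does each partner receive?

Fund the minimums — Lindqvist $130,380. Balance $198,220.
Balance split over remaining capital contributed 342,222: Halvorsen 139,650.39 → $139,650; Bergstrom 58,569.61 → $58,570.

Halvorsen: $139,650; Lindqvist: $130,380; Bergstrom: $58,570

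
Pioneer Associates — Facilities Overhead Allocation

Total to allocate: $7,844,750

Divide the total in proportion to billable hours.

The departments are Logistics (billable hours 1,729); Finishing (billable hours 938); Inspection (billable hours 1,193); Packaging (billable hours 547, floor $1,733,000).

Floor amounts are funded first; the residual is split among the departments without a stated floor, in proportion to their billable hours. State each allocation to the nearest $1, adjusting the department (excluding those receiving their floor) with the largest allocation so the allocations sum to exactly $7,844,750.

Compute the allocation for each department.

Minimums first: Packaging $1,733,000. Residual $6,111,750.
Residual split over remaining billable hours 3,860: Logistics 2,737,620.66 → $2,737,621; Finishing 1,485,186.92 → $1,485,187; Inspection 1,888,942.42 → $1,888,942.

Logistics: $2,737,621; Finishing: $1,485,187; Inspection: $1,888,942; Packaging: $1,733,000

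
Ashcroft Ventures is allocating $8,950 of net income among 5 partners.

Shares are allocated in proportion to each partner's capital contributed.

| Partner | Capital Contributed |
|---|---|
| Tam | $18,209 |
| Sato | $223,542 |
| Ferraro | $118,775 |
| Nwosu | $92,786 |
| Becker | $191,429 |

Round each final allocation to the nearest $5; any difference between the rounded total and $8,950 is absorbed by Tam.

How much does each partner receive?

Sum of capital contributed: 644,741.
Pro-rata amounts: Tam 18,209/644,741 × $8,950 = 252.77; Sato 223,542/644,741 × $8,950 = 3,103.11; Ferraro 118,775/644,741 × $8,950 = 1,648.78; Nwosu 92,786/644,741 × $8,950 = 1,288.01; Becker 191,429/644,741 × $8,950 = 2,657.33.
At nearest $5: Tam $255; Sato $3,105; Ferraro $1,650; Nwosu $1,290; Becker $2,655. Sum = $8,955.
Difference $8,950 − $8,955 = −$5 applied to Tam: Tam becomes $250.

Tam: $250 | Sato: $3,105 | Ferraro: $1,650 | Nwosu: $1,290 | Becker: $2,655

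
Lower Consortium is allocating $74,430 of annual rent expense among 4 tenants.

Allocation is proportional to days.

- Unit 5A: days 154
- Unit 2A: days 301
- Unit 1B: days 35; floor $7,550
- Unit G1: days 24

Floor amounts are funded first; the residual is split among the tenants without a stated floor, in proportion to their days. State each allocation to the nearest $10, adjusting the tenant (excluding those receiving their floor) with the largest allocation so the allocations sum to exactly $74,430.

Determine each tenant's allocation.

Minimums first: Unit 1B $7,550. Residual $66,880.
Residual split over remaining days 479: Unit 5A 21,502.13 → $21,500; Unit 2A 42,026.89 → $42,030; Unit G1 3,350.98 → $3,350.

Unit 5A: $21,500 | Unit 2A: $42,030 | Unit 1B: $7,550 | Unit G1: $3,350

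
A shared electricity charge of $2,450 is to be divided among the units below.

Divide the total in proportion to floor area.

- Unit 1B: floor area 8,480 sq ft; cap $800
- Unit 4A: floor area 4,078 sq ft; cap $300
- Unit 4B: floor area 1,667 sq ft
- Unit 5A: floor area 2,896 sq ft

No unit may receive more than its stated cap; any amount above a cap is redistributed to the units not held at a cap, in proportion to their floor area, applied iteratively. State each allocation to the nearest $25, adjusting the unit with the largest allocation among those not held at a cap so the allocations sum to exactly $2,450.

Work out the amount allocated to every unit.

Unit 1B: $800 | Unit 4A: $300 | Unit 4B: $500 | Unit 5A: $850

Combined floor area = 17,121.
Unconstrained shares: Unit 1B 1,213.48; Unit 4A 583.56; Unit 4B 238.55; Unit 5A 414.42.
Capped: Unit 1B ($800), Unit 4A ($300); residual $1,350 reallocated over remaining floor area 4,563.
Remaining shares: Unit 4B 493.20 → $500; Unit 5A 856.80 → $850.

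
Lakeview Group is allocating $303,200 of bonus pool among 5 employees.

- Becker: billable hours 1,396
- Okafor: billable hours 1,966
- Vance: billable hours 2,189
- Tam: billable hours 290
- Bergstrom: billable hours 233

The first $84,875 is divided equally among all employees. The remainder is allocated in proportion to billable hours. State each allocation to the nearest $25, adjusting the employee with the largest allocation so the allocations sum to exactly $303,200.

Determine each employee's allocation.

Becker: $67,150 | Okafor: $87,650 | Vance: $95,650 | Tam: $27,400 | Bergstrom: $25,350

First tranche $84,875 split equally: $16,975 each.
Remainder $218,325 by billable hours (total 6,074): Becker 50,178.09 → $50,175; Okafor 70,666.27 → $70,675; Vance 78,681.83 → $78,675; Tam 10,423.81 → $10,425; Bergstrom 8,375.00 → $8,375.
Totals: Becker $16,975 + $50,175 = $67,150; Okafor $16,975 + $70,675 = $87,650; Vance $16,975 + $78,675 = $95,650; Tam $16,975 + $10,425 = $27,400; Bergstrom $16,975 + $8,375 = $25,350.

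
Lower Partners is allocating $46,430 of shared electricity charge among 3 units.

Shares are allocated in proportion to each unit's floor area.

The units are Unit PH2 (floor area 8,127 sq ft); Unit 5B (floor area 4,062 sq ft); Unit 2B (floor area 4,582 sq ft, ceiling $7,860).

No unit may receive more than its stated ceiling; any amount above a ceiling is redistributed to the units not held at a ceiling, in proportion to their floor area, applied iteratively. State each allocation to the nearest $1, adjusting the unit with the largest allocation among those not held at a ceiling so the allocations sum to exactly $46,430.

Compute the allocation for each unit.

Total floor area = 16,771.
Unconstrained shares: Unit PH2 22,499.35; Unit 5B 11,245.52; Unit 2B 12,685.13.
Held at cap: Unit 2B ($7,860); residual $38,570 reallocated over remaining floor area 12,189.
Shares after redistribution: Unit PH2 25,716.498 → $25,716; Unit 5B 12,853.502 → $12,854.

Unit PH2: $25,716 | Unit 5B: $12,854 | Unit 2B: $7,860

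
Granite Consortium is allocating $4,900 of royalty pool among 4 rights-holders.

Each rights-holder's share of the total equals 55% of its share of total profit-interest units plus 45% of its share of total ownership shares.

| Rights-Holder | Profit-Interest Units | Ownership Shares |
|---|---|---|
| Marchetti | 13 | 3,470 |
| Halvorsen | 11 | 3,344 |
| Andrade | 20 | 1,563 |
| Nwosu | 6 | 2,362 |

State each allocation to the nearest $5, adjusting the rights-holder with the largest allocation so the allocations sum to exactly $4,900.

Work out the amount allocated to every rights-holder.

Totals — profit-interest units 50, ownership shares 10,739.
Combined weights (55% profit-interest units + 45% ownership shares): Marchetti 0.2884; Halvorsen 0.2611; Andrade 0.2855; Nwosu 0.1650.
Raw shares: Marchetti 1,413.18; Halvorsen 1,279.51; Andrade 1,398.93; Nwosu 808.38.
At nearest $5: Marchetti $1,415; Halvorsen $1,280; Andrade $1,400; Nwosu $810. Sum = $4,905.
Difference $4,900 − $4,905 = −$5 applied to largest allocation (Marchetti): Marchetti becomes $1,410.

Marchetti: $1,410; Halvorsen: $1,280; Andrade: $1,400; Nwosu: $810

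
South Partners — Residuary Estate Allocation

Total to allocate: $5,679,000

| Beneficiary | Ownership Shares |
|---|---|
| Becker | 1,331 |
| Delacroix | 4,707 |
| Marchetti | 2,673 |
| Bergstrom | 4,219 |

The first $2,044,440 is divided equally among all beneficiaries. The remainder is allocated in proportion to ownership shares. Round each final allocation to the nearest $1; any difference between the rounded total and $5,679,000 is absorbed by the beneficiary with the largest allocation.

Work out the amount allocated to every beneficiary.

Equal tier: $2,044,440 ÷ 4 = $511,110 apiece.
Remainder $3,634,560 by ownership shares (total 12,930): Becker 374,137.61 → $374,138; Delacroix 1,323,114.77 → $1,323,115; Marchetti 751,367.28 → $751,367; Bergstrom 1,185,940.34 → $1,185,940.
Totals: Becker $511,110 + $374,138 = $885,248; Delacroix $511,110 + $1,323,115 = $1,834,225; Marchetti $511,110 + $751,367 = $1,262,477; Bergstrom $511,110 + $1,185,940 = $1,697,050.

Becker: $885,248 | Delacroix: $1,834,225 | Marchetti: $1,262,477 | Bergstrom: $1,697,050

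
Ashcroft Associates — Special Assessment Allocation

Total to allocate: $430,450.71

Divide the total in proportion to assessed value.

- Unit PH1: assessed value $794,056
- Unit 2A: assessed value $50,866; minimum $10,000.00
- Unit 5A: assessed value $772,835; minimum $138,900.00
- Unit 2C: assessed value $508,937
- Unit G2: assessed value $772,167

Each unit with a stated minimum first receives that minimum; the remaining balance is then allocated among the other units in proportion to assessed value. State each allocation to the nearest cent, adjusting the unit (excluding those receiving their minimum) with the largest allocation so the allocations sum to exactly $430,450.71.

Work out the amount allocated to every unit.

Unit PH1: $107,734.84; Unit 2A: $10,000.00; Unit 5A: $138,900.00; Unit 2C: $69,050.86; Unit G2: $104,765.01

Guaranteed amounts: Unit 2A $10,000.00; Unit 5A $138,900.00. Residual $281,550.71.
Residual split over remaining assessed value 2,075,160: Unit PH1 107,734.8400 → $107,734.84; Unit 2C 69,050.8557 → $69,050.86; Unit G2 104,765.0143 → $104,765.01.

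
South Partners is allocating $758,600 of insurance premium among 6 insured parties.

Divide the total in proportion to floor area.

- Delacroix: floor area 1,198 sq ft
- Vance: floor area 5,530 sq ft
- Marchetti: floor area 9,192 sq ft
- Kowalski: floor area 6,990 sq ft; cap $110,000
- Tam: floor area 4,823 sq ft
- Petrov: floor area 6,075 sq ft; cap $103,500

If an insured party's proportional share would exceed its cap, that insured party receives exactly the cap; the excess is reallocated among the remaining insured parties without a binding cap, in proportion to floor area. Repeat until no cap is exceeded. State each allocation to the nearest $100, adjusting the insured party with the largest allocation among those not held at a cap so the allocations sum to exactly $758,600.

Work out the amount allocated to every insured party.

Sum of floor area: 33,808.
Proportional shares (ignoring caps): Delacroix 26,881.29; Vance 124,084.77; Marchetti 206,254.47; Kowalski 156,844.95; Tam 108,220.77; Petrov 136,313.74.
Capped: Kowalski ($110,000), Petrov ($103,500); residual $545,100 reallocated over remaining floor area 20,743.
Shares after redistribution: Delacroix 31,481.94 → $31,500; Vance 145,321.46 → $145,300; Marchetti 241,554.22 → $241,600; Tam 126,742.39 → $126,700.

Delacroix: $31,500; Vance: $145,300; Marchetti: $241,600; Kowalski: $110,000; Tam: $126,700; Petrov: $103,500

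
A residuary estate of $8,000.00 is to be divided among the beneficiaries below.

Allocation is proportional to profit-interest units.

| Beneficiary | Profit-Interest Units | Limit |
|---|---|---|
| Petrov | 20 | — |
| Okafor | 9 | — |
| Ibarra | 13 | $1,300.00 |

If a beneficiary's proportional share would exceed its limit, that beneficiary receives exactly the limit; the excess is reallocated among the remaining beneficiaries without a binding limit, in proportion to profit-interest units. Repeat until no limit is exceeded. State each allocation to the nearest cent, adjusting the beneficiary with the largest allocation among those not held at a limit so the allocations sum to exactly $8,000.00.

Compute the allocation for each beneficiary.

Petrov: $4,620.69 | Okafor: $2,079.31 | Ibarra: $1,300.00

Combined profit-interest units = 42.
Unconstrained shares: Petrov 3,809.5238; Okafor 1,714.2857; Ibarra 2,476.1905.
Cap binds for Ibarra ($1,300.00); residual $6,700.00 reallocated over remaining profit-interest units 29.
Remaining shares: Petrov 4,620.6897 → $4,620.69; Okafor 2,079.3103 → $2,079.31.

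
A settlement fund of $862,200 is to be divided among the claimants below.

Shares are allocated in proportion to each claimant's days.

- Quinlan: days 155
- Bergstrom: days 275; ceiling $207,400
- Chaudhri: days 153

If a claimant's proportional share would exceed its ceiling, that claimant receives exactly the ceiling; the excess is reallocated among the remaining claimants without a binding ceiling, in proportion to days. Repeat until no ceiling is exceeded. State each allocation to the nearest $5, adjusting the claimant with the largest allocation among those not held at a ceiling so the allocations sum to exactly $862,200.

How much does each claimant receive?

Quinlan: $329,525; Bergstrom: $207,400; Chaudhri: $325,275

Days total: 583.
Proportional shares (ignoring caps): Quinlan 229,229.85; Bergstrom 406,698.11; Chaudhri 226,272.04.
Capped: Bergstrom ($207,400); residual $654,800 reallocated over remaining days 308.
Redistributed shares: Quinlan 329,525.97 → $329,525; Chaudhri 325,274.03 → $325,275.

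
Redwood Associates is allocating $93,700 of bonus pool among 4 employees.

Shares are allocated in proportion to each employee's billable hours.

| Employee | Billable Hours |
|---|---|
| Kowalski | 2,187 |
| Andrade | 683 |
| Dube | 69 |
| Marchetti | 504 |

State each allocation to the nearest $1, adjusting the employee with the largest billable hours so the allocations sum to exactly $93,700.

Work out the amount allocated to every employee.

Kowalski: $59,518 · Andrade: $18,588 · Dube: $1,878 · Marchetti: $13,716

Billable hours total: 2,187 + 683 + 69 + 504 = 3,443.
Unrounded shares: Kowalski 59,518.41; Andrade 18,587.60; Dube 1,877.81; Marchetti 13,716.18.
At nearest $1: Kowalski $59,518; Andrade $18,588; Dube $1,878; Marchetti $13,716. Sum = $93,700.
Sum already equals the total — no adjustment.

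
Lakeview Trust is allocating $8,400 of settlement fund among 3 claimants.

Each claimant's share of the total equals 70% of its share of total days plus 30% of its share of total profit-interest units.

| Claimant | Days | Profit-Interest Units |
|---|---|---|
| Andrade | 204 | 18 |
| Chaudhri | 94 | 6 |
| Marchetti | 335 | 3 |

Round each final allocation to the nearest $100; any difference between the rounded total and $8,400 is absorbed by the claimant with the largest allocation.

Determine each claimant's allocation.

Andrade: $3,600 · Chaudhri: $1,400 · Marchetti: $3,400

Days total 633; profit-interest units total 27.
Composite weights (70% days + 30% profit-interest units): Andrade 0.4256; Chaudhri 0.1706; Marchetti 0.4038.
Proportional shares: Andrade 3,574.98; Chaudhri 1,433.18; Marchetti 3,391.85.
Rounded to nearest $100: Andrade $3,600; Chaudhri $1,400; Marchetti $3,400. Sum = $8,400.
Sum already equals the total — no adjustment.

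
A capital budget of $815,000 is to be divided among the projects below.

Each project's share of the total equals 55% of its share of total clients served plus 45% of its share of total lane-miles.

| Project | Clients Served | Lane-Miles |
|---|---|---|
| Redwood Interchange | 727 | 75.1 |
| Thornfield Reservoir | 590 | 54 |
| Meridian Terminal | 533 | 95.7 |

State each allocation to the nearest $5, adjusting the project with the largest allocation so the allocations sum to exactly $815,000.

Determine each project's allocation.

Clients served total 1,850; lane-miles total 224.8.
Blended shares (55% clients served + 45% lane-miles): Redwood Interchange 0.3665; Thornfield Reservoir 0.2835; Meridian Terminal 0.3500.
Pro-rata amounts: Redwood Interchange 298,672.04; Thornfield Reservoir 231,053.72; Meridian Terminal 285,274.24.
At nearest $5: Redwood Interchange $298,670; Thornfield Reservoir $231,055; Meridian Terminal $285,275. Sum = $815,000.
No rounding difference to absorb.

Redwood Interchange: $298,670; Thornfield Reservoir: $231,055; Meridian Terminal: $285,275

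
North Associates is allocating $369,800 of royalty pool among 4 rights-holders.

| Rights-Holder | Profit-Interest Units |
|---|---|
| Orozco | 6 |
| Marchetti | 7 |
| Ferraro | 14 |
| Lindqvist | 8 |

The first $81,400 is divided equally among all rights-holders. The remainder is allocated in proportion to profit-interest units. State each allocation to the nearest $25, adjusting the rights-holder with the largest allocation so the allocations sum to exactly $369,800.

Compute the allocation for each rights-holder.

Equal tier: $81,400 ÷ 4 = $20,350 apiece.
Remainder $288,400 by profit-interest units (total 35): Orozco 49,440.00 → $49,450; Marchetti 57,680.00 → $57,675; Ferraro 115,360.00 → $115,350; Lindqvist 65,920.00 → $65,925.
Totals: Orozco $20,350 + $49,450 = $69,800; Marchetti $20,350 + $57,675 = $78,025; Ferraro $20,350 + $115,350 = $135,700; Lindqvist $20,350 + $65,925 = $86,275.

Orozco: $69,800 · Marchetti: $78,025 · Ferraro: $135,700 · Lindqvist: $86,275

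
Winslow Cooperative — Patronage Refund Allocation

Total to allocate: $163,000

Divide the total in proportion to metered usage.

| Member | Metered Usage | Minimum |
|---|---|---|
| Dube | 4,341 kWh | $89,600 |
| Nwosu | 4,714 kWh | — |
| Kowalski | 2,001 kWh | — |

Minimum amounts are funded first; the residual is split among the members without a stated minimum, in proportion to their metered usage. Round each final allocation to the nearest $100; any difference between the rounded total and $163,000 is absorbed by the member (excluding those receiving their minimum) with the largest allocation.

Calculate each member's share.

Fund the minimums — Dube $89,600. Balance $73,400.
Balance split over remaining metered usage 6,715: Nwosu 51,527.57 → $51,500; Kowalski 21,872.43 → $21,900.

Dube: $89,600 | Nwosu: $51,500 | Kowalski: $21,900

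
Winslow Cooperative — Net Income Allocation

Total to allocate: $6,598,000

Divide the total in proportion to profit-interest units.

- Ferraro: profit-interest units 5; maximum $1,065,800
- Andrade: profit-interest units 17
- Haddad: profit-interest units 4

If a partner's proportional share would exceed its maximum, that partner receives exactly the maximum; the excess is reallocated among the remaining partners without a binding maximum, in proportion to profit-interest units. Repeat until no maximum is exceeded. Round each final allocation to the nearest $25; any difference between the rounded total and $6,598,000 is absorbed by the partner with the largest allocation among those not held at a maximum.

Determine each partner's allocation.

Profit-interest units total: 26.
Pro-rata shares before constraints: Ferraro 1,268,846.15; Andrade 4,314,076.92; Haddad 1,015,076.92.
Capped: Ferraro ($1,065,800); residual $5,532,200 reallocated over remaining profit-interest units 21.
Shares after redistribution: Andrade 4,478,447.62 → $4,478,450; Haddad 1,053,752.38 → $1,053,750.

Ferraro: $1,065,800 | Andrade: $4,478,450 | Haddad: $1,053,750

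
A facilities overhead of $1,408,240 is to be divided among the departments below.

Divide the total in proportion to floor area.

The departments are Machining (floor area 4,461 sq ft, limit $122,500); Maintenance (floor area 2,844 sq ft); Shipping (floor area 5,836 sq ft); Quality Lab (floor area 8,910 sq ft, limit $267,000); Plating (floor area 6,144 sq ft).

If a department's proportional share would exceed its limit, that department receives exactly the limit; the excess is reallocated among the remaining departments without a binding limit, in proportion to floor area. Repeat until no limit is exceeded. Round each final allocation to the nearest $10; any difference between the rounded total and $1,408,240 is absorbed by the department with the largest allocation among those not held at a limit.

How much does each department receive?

Sum of floor area: 28,195.
Pro-rata shares before constraints: Machining 222,811.09; Maintenance 142,047.69; Shipping 291,487.45; Quality Lab 445,022.82; Plating 306,870.95.
Capped: Machining ($122,500), Quality Lab ($267,000); balance $1,018,740 reallocated over remaining floor area 14,824.
Redistributed shares: Maintenance 195,446.34 → $195,450; Shipping 401,063.59 → $401,060; Plating 422,230.07 → $422,230.

Machining: $122,500 · Maintenance: $195,450 · Shipping: $401,060 · Quality Lab: $267,000 · Plating: $422,230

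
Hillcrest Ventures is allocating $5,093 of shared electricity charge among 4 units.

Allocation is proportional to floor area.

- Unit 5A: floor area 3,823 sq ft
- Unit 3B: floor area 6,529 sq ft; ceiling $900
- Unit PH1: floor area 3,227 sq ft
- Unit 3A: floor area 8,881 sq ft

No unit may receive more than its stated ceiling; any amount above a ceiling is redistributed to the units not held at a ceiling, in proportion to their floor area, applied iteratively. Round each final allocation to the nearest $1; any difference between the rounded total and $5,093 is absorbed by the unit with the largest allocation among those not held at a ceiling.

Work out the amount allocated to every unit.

Floor area total: 22,460.
Pro-rata shares before constraints: Unit 5A 866.90; Unit 3B 1,480.51; Unit PH1 731.75; Unit 3A 2,013.84.
Held at cap: Unit 3B ($900); balance $4,193 reallocated over remaining floor area 15,931.
Shares after redistribution: Unit 5A 1,006.20 → $1,006; Unit PH1 849.34 → $849; Unit 3A 2,337.46 → $2,337.
Rounding difference +$1 applied to Unit 3A → $2,338.

Unit 5A: $1,006 · Unit 3B: $900 · Unit PH1: $849 · Unit 3A: $2,338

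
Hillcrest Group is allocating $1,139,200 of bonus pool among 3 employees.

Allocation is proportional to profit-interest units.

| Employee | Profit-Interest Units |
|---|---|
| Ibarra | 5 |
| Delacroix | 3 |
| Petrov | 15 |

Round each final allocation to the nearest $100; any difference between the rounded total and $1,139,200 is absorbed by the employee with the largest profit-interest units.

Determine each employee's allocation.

Sum of profit-interest units: 23.
Pro-rata amounts: Ibarra 5/23 × $1,139,200 = 247,652.17; Delacroix 3/23 × $1,139,200 = 148,591.30; Petrov 15/23 × $1,139,200 = 742,956.52.
After rounding ($100): Ibarra $247,700; Delacroix $148,600; Petrov $743,000. Sum = $1,139,300.
Difference $1,139,200 − $1,139,300 = −$100 applied to largest profit-interest units (Petrov): Petrov becomes $742,900.

Ibarra: $247,700; Delacroix: $148,600; Petrov: $742,900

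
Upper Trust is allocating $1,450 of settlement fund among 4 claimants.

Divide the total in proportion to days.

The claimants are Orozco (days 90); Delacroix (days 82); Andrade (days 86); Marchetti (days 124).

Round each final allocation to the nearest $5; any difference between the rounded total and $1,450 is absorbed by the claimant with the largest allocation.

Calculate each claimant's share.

Orozco: $340; Delacroix: $310; Andrade: $325; Marchetti: $475

Combined days = 382.
Proportional shares: Orozco 90/382 × $1,450 = 341.62; Delacroix 82/382 × $1,450 = 311.26; Andrade 86/382 × $1,450 = 326.44; Marchetti 124/382 × $1,450 = 470.68.
Rounded to nearest $5: Orozco $340; Delacroix $310; Andrade $325; Marchetti $470. Sum = $1,445.
Difference $1,450 − $1,445 = +$5 applied to largest allocation (Marchetti): Marchetti becomes $475.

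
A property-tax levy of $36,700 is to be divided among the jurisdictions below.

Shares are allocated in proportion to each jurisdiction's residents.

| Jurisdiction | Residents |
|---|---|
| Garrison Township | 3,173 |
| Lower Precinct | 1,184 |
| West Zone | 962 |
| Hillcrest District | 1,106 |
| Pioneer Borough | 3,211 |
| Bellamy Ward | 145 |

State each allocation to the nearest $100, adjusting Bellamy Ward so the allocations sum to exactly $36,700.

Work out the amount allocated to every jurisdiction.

Residents total: 9,781.
Pro-rata amounts: Garrison Township 3,173/9,781 × $36,700 = 11,905.64; Lower Precinct 1,184/9,781 × $36,700 = 4,442.57; West Zone 962/9,781 × $36,700 = 3,609.59; Hillcrest District 1,106/9,781 × $36,700 = 4,149.90; Pioneer Borough 3,211/9,781 × $36,700 = 12,048.23; Bellamy Ward 145/9,781 × $36,700 = 544.07.
After rounding ($100): Garrison Township $11,900; Lower Precinct $4,400; West Zone $3,600; Hillcrest District $4,100; Pioneer Borough $12,000; Bellamy Ward $500. Sum = $36,500.
Difference $36,700 − $36,500 = +$200 applied to Bellamy Ward: Bellamy Ward becomes $700.

Garrison Township: $11,900 · Lower Precinct: $4,400 · West Zone: $3,600 · Hillcrest District: $4,100 · Pioneer Borough: $12,000 · Bellamy Ward: $700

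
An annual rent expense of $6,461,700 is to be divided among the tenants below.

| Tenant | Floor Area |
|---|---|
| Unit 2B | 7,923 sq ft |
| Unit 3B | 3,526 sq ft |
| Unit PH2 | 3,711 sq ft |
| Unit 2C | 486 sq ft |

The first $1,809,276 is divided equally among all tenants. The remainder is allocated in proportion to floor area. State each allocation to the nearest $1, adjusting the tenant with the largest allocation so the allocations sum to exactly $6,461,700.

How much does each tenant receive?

Equal tier: $1,809,276 ÷ 4 = $452,319 apiece.
Remainder $4,652,424 by floor area (total 15,646): Unit 2B 2,355,947.55 → $2,355,948; Unit 3B 1,048,475.46 → $1,048,475; Unit PH2 1,103,486.22 → $1,103,486; Unit 2C 144,514.77 → $144,515.
Totals: Unit 2B $452,319 + $2,355,948 = $2,808,267; Unit 3B $452,319 + $1,048,475 = $1,500,794; Unit PH2 $452,319 + $1,103,486 = $1,555,805; Unit 2C $452,319 + $144,515 = $596,834.

Unit 2B: $2,808,267 | Unit 3B: $1,500,794 | Unit PH2: $1,555,805 | Unit 2C: $596,834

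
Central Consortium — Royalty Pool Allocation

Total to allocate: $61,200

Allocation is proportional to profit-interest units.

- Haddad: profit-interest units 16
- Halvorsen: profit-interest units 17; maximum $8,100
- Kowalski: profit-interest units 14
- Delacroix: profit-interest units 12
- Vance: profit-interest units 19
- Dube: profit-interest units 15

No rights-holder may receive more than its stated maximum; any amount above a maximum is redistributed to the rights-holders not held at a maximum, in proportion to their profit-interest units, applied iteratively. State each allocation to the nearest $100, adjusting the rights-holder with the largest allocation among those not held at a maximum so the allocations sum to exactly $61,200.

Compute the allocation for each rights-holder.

Haddad: $11,200 · Halvorsen: $8,100 · Kowalski: $9,800 · Delacroix: $8,400 · Vance: $13,200 · Dube: $10,500

Sum of profit-interest units: 93.
Proportional shares (ignoring caps): Haddad 10,529.03; Halvorsen 11,187.10; Kowalski 9,212.90; Delacroix 7,896.77; Vance 12,503.23; Dube 9,870.97.
Capped: Halvorsen ($8,100); residual $53,100 reallocated over remaining profit-interest units 76.
Redistributed shares: Haddad 11,178.95 → $11,200; Kowalski 9,781.58 → $9,800; Delacroix 8,384.21 → $8,400; Vance 13,275.00 → $13,300; Dube 10,480.26 → $10,500.
Rounding difference −$100 applied to Vance → $13,200.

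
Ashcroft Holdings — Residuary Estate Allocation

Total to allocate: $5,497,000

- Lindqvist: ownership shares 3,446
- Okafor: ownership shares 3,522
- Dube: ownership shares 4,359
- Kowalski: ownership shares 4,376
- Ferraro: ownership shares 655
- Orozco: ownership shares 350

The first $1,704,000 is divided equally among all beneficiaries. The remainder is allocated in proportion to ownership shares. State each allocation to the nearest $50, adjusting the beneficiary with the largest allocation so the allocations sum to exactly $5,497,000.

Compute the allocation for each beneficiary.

Lindqvist: $1,066,300 · Okafor: $1,083,550 · Dube: $1,273,550 · Kowalski: $1,277,450 · Ferraro: $432,700 · Orozco: $363,450

Equal tier: $1,704,000 ÷ 6 = $284,000 apiece.
Remainder $3,793,000 by ownership shares (total 16,708): Lindqvist 782,300.57 → $782,300; Okafor 799,553.87 → $799,550; Dube 989,567.09 → $989,550; Kowalski 993,426.38 → $993,450; Ferraro 148,696.13 → $148,700; Orozco 79,455.95 → $79,450.
Totals: Lindqvist $284,000 + $782,300 = $1,066,300; Okafor $284,000 + $799,550 = $1,083,550; Dube $284,000 + $989,550 = $1,273,550; Kowalski $284,000 + $993,450 = $1,277,450; Ferraro $284,000 + $148,700 = $432,700; Orozco $284,000 + $79,450 = $363,450.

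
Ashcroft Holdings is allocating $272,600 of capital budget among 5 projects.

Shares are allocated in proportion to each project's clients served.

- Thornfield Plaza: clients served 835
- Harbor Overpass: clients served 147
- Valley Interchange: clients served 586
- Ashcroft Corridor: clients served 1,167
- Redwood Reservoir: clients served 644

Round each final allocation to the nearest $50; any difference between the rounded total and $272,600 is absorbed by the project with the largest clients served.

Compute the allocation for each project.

Sum of clients served: 835 + 147 + 586 + 1,167 + 644 = 3,379.
Proportional shares: Thornfield Plaza 67,363.42; Harbor Overpass 11,859.19; Valley Interchange 47,275.41; Ashcroft Corridor 94,147.44; Redwood Reservoir 51,954.54.
After rounding ($50): Thornfield Plaza $67,350; Harbor Overpass $11,850; Valley Interchange $47,300; Ashcroft Corridor $94,150; Redwood Reservoir $51,950. Sum = $272,600.
No rounding difference to absorb.

Thornfield Plaza: $67,350 · Harbor Overpass: $11,850 · Valley Interchange: $47,300 · Ashcroft Corridor: $94,150 · Redwood Reservoir: $51,950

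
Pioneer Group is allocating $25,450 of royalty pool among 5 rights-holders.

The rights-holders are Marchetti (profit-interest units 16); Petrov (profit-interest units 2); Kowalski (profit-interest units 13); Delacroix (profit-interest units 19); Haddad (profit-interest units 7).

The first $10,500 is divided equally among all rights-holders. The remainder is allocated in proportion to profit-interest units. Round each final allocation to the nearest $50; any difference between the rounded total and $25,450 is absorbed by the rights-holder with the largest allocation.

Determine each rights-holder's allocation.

Marchetti: $6,300; Petrov: $2,600; Kowalski: $5,500; Delacroix: $7,100; Haddad: $3,950

Equal tier: $10,500 ÷ 5 = $2,100 apiece.
Remainder $14,950 by profit-interest units (total 57): Marchetti 4,196.49 → $4,200; Petrov 524.56 → $500; Kowalski 3,409.65 → $3,400; Delacroix 4,983.33 → $5,000; Haddad 1,835.96 → $1,850.
Totals: Marchetti $2,100 + $4,200 = $6,300; Petrov $2,100 + $500 = $2,600; Kowalski $2,100 + $3,400 = $5,500; Delacroix $2,100 + $5,000 = $7,100; Haddad $2,100 + $1,850 = $3,950.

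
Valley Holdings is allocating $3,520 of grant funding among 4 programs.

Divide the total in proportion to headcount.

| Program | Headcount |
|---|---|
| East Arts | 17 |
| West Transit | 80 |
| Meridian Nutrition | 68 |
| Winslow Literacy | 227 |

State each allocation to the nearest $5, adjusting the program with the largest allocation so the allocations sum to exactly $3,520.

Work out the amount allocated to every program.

Combined headcount = 392.
Proportional shares: East Arts 17/392 × $3,520 = 152.65; West Transit 80/392 × $3,520 = 718.37; Meridian Nutrition 68/392 × $3,520 = 610.61; Winslow Literacy 227/392 × $3,520 = 2,038.37.
After rounding ($5): East Arts $155; West Transit $720; Meridian Nutrition $610; Winslow Literacy $2,040. Sum = $3,525.
Difference $3,520 − $3,525 = −$5 applied to largest allocation (Winslow Literacy): Winslow Literacy becomes $2,035.

East Arts: $155 · West Transit: $720 · Meridian Nutrition: $610 · Winslow Literacy: $2,035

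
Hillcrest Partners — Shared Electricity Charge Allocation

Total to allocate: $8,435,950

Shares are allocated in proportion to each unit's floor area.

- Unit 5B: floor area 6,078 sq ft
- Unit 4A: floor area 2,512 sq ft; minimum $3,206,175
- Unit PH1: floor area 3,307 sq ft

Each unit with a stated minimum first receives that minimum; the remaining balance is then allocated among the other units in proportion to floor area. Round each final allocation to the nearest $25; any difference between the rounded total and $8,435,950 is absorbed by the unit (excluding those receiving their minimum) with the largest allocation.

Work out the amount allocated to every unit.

Unit 5B: $3,386,950 | Unit 4A: $3,206,175 | Unit PH1: $1,842,825

Fund the minimums — Unit 4A $3,206,175. Residual $5,229,775.
Residual split over remaining floor area 9,385: Unit 5B 3,386,954.98 → $3,386,950; Unit PH1 1,842,820.02 → $1,842,825.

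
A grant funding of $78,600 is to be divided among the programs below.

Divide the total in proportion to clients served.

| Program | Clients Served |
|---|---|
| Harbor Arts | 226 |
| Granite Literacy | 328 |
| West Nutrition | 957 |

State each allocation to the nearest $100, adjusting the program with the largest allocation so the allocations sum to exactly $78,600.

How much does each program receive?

Clients served total: 1,511.
Pro-rata amounts: Harbor Arts 226/1,511 × $78,600 = 11,756.19; Granite Literacy 328/1,511 × $78,600 = 17,062.08; West Nutrition 957/1,511 × $78,600 = 49,781.73.
After rounding ($100): Harbor Arts $11,800; Granite Literacy $17,100; West Nutrition $49,800. Sum = $78,700.
Difference $78,600 − $78,700 = −$100 applied to largest allocation (West Nutrition): West Nutrition becomes $49,700.

Harbor Arts: $11,800; Granite Literacy: $17,100; West Nutrition: $49,700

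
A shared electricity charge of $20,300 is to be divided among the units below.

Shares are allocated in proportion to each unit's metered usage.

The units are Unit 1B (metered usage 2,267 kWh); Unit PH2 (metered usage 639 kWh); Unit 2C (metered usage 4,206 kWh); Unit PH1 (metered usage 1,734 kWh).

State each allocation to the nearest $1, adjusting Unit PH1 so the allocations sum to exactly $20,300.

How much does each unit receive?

Unit 1B: $5,202; Unit PH2: $1,466; Unit 2C: $9,652; Unit PH1: $3,980

Combined metered usage = 8,846.
Unrounded shares: Unit 1B 2,267/8,846 × $20,300 = 5,202.36; Unit PH2 639/8,846 × $20,300 = 1,466.39; Unit 2C 4,206/8,846 × $20,300 = 9,652.02; Unit PH1 1,734/8,846 × $20,300 = 3,979.22.
At nearest $1: Unit 1B $5,202; Unit PH2 $1,466; Unit 2C $9,652; Unit PH1 $3,979. Sum = $20,299.
Difference $20,300 − $20,299 = +$1 applied to Unit PH1: Unit PH1 becomes $3,980.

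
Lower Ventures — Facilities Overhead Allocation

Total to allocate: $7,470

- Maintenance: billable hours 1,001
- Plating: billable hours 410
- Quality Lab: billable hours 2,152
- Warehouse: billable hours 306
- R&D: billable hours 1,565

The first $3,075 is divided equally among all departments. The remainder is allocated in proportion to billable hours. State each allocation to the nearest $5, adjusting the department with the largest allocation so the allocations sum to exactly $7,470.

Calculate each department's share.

Maintenance: $1,425 | Plating: $945 | Quality Lab: $2,360 | Warehouse: $860 | R&D: $1,880

Equal tier: $3,075 ÷ 5 = $615 apiece.
Remainder $4,395 by billable hours (total 5,434): Maintenance 809.61 → $810; Plating 331.61 → $330; Quality Lab 1,740.53 → $1,740; Warehouse 247.49 → $245; R&D 1,265.77 → $1,265.
Rounding difference +$5 on remainder applied to Quality Lab.
Totals: Maintenance $615 + $810 = $1,425; Plating $615 + $330 = $945; Quality Lab $615 + $1,745 = $2,360; Warehouse $615 + $245 = $860; R&D $615 + $1,265 = $1,880.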